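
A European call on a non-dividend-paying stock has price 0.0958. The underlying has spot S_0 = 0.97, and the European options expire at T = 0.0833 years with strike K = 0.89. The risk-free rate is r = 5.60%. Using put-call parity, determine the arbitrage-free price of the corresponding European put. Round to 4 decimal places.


Put-call parity: C - P = S_0 * exp(-qT) - K * exp(-rT).
S_0 * exp(-qT) = 0.9700 * 1.00000000 = 0.97000000
K * exp(-rT) = 0.8900 * 0.99534606 = 0.88585800
P = C - S*exp(-qT) + K*exp(-rT)
P = 0.0958 - 0.97000000 + 0.88585800 = 0.0117

Answer: Put price = 0.0117


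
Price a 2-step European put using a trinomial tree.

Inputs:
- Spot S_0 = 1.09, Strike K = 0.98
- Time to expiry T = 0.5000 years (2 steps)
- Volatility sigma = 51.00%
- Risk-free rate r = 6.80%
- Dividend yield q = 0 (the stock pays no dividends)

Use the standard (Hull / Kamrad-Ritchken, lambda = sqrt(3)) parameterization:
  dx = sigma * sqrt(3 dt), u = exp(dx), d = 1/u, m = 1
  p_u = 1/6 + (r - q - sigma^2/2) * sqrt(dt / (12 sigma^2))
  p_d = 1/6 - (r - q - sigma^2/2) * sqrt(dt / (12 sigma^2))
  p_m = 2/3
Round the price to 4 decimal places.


Answer: Price = V(0,0) = 0.0837

Derivation:
dt = T/N = 0.250000; dx = sigma*sqrt(3*dt) = 0.441673
u = exp(dx) = 1.555307; d = 1/u = 0.642960
p_u = 0.149106, p_m = 0.666667, p_d = 0.184228
Discount per step: exp(-r*dt) = 0.983144
Stock lattice S(k, j) with j the centered position index:
  k=0: S(0,+0) = 1.0900
  k=1: S(1,-1) = 0.7008; S(1,+0) = 1.0900; S(1,+1) = 1.6953
  k=2: S(2,-2) = 0.4506; S(2,-1) = 0.7008; S(2,+0) = 1.0900; S(2,+1) = 1.6953; S(2,+2) = 2.6367
Terminal payoffs V(N, j) = max(K - S_T, 0):
  V(2,-2) = 0.529397; V(2,-1) = 0.279174; V(2,+0) = 0.000000; V(2,+1) = 0.000000; V(2,+2) = 0.000000
Backward induction: V(k, j) = exp(-r*dt) * [p_u * V(k+1, j+1) + p_m * V(k+1, j) + p_d * V(k+1, j-1)]
  V(1,-1) = exp(-r*dt) * [p_u*0.000000 + p_m*0.279174 + p_d*0.529397] = 0.278864
  V(1,+0) = exp(-r*dt) * [p_u*0.000000 + p_m*0.000000 + p_d*0.279174] = 0.050565
  V(1,+1) = exp(-r*dt) * [p_u*0.000000 + p_m*0.000000 + p_d*0.000000] = 0.000000
  V(0,+0) = exp(-r*dt) * [p_u*0.000000 + p_m*0.050565 + p_d*0.278864] = 0.083650


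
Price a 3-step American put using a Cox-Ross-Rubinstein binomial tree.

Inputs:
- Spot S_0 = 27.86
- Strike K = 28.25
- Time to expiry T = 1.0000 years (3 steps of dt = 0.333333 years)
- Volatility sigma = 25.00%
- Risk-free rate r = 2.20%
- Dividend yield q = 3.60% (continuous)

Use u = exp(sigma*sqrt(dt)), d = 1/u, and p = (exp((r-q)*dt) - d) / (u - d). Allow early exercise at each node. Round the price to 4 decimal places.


dt = T/N = 0.333333
u = exp(sigma*sqrt(dt)) = 1.155274; d = 1/u = 0.865596
p = (exp((r-q)*dt) - d) / (u - d) = 0.447906
Discount per step: exp(-r*dt) = 0.992693
Stock lattice S(k, i) with i counting down-moves:
  k=0: S(0,0) = 27.8600
  k=1: S(1,0) = 32.1859; S(1,1) = 24.1155
  k=2: S(2,0) = 37.1836; S(2,1) = 27.8600; S(2,2) = 20.8743
  k=3: S(3,0) = 42.9572; S(3,1) = 32.1859; S(3,2) = 24.1155; S(3,3) = 18.0687
Terminal payoffs V(N, i) = max(K - S_T, 0):
  V(3,0) = 0.000000; V(3,1) = 0.000000; V(3,2) = 4.134509; V(3,3) = 10.181334
Backward induction: V(k, i) = exp(-r*dt) * [p * V(k+1, i) + (1-p) * V(k+1, i+1)]; then take max(V_cont, immediate exercise) for American.
  V(2,0) = exp(-r*dt) * [p*0.000000 + (1-p)*0.000000] = 0.000000; exercise = 0.000000; V(2,0) = max -> 0.000000
  V(2,1) = exp(-r*dt) * [p*0.000000 + (1-p)*4.134509] = 2.265960; exercise = 0.390000; V(2,1) = max -> 2.265960
  V(2,2) = exp(-r*dt) * [p*4.134509 + (1-p)*10.181334] = 7.418325; exercise = 7.375740; V(2,2) = max -> 7.418325
  V(1,0) = exp(-r*dt) * [p*0.000000 + (1-p)*2.265960] = 1.241883; exercise = 0.000000; V(1,0) = max -> 1.241883
  V(1,1) = exp(-r*dt) * [p*2.265960 + (1-p)*7.418325] = 5.073210; exercise = 4.134509; V(1,1) = max -> 5.073210
  V(0,0) = exp(-r*dt) * [p*1.241883 + (1-p)*5.073210] = 3.332607; exercise = 0.390000; V(0,0) = max -> 3.332607

Answer: Price = V(0,0) = 3.3326


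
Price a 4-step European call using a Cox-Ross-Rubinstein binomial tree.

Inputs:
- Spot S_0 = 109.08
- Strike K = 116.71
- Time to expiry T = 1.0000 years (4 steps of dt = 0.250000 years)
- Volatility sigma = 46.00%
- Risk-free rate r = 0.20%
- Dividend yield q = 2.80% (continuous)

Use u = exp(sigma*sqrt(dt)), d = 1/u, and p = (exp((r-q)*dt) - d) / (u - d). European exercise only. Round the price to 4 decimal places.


Answer: Price = V(0,0) = 15.3787

Derivation:
dt = T/N = 0.250000
u = exp(sigma*sqrt(dt)) = 1.258600; d = 1/u = 0.794534
p = (exp((r-q)*dt) - d) / (u - d) = 0.428791
Discount per step: exp(-r*dt) = 0.999500
Stock lattice S(k, i) with i counting down-moves:
  k=0: S(0,0) = 109.0800
  k=1: S(1,0) = 137.2881; S(1,1) = 86.6677
  k=2: S(2,0) = 172.7908; S(2,1) = 109.0800; S(2,2) = 68.8604
  k=3: S(3,0) = 217.4745; S(3,1) = 137.2881; S(3,2) = 86.6677; S(3,3) = 54.7119
  k=4: S(4,0) = 273.7134; S(4,1) = 172.7908; S(4,2) = 109.0800; S(4,3) = 68.8604; S(4,4) = 43.4705
Terminal payoffs V(N, i) = max(S_T - K, 0):
  V(4,0) = 157.003396; V(4,1) = 56.080790; V(4,2) = 0.000000; V(4,3) = 0.000000; V(4,4) = 0.000000
Backward induction: V(k, i) = exp(-r*dt) * [p * V(k+1, i) + (1-p) * V(k+1, i+1)].
  V(3,0) = exp(-r*dt) * [p*157.003396 + (1-p)*56.080790] = 99.305825
  V(3,1) = exp(-r*dt) * [p*56.080790 + (1-p)*0.000000] = 24.034915
  V(3,2) = exp(-r*dt) * [p*0.000000 + (1-p)*0.000000] = 0.000000
  V(3,3) = exp(-r*dt) * [p*0.000000 + (1-p)*0.000000] = 0.000000
  V(2,0) = exp(-r*dt) * [p*99.305825 + (1-p)*24.034915] = 56.282252
  V(2,1) = exp(-r*dt) * [p*24.034915 + (1-p)*0.000000] = 10.300802
  V(2,2) = exp(-r*dt) * [p*0.000000 + (1-p)*0.000000] = 0.000000
  V(1,0) = exp(-r*dt) * [p*56.282252 + (1-p)*10.300802] = 30.002227
  V(1,1) = exp(-r*dt) * [p*10.300802 + (1-p)*0.000000] = 4.414683
  V(0,0) = exp(-r*dt) * [p*30.002227 + (1-p)*4.414683] = 15.378699


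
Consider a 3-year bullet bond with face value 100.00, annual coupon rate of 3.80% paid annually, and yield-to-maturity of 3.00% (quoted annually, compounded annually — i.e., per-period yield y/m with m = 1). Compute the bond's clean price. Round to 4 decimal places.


Answer: Price = 102.2629

Derivation:
Coupon per period c = face * coupon_rate / m = 3.800000
Periods per year m = 1; per-period yield y/m = 0.030000
Number of cashflows N = 3
Cashflows (t years, CF_t, discount factor 1/(1+y/m)^(m*t), PV):
  t = 1.0000: CF_t = 3.800000, DF = 0.970874, PV = 3.689320
  t = 2.0000: CF_t = 3.800000, DF = 0.942596, PV = 3.581864
  t = 3.0000: CF_t = 103.800000, DF = 0.915142, PV = 94.991704
Price P = sum_t PV_t = 102.262889


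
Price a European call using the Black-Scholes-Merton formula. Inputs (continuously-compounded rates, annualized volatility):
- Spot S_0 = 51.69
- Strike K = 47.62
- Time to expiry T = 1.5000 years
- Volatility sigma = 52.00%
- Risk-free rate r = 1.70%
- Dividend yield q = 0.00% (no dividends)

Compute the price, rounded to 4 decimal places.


Answer: Price = 15.0589

Derivation:
d1 = (ln(S/K) + (r - q + 0.5*sigma^2) * T) / (sigma * sqrt(T)) = 0.48724669
d2 = d1 - sigma * sqrt(T) = -0.14962065
exp(-rT) = 0.97482238; exp(-qT) = 1.00000000
C = S_0 * exp(-qT) * N(d1) - K * exp(-rT) * N(d2)
N(d1) = 0.68695824; N(d2) = 0.44053196
C = 51.6900 * 1.00000000 * 0.68695824 - 47.6200 * 0.97482238 * 0.44053196 = 15.0589


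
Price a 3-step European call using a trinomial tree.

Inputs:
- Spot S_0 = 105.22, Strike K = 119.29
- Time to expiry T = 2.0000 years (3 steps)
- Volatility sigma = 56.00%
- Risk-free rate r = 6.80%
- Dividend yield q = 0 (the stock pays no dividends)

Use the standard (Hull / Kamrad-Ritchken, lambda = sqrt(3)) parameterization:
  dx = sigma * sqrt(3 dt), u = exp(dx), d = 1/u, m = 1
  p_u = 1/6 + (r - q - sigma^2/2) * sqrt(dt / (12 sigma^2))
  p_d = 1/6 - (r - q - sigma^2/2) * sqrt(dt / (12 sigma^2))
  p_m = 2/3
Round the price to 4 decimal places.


Answer: Price = V(0,0) = 31.4082

Derivation:
dt = T/N = 0.666667; dx = sigma*sqrt(3*dt) = 0.791960
u = exp(dx) = 2.207718; d = 1/u = 0.452956
p_u = 0.129291, p_m = 0.666667, p_d = 0.204042
Discount per step: exp(-r*dt) = 0.955679
Stock lattice S(k, j) with j the centered position index:
  k=0: S(0,+0) = 105.2200
  k=1: S(1,-1) = 47.6601; S(1,+0) = 105.2200; S(1,+1) = 232.2961
  k=2: S(2,-2) = 21.5879; S(2,-1) = 47.6601; S(2,+0) = 105.2200; S(2,+1) = 232.2961; S(2,+2) = 512.8445
  k=3: S(3,-3) = 9.7784; S(3,-2) = 21.5879; S(3,-1) = 47.6601; S(3,+0) = 105.2200; S(3,+1) = 232.2961; S(3,+2) = 512.8445; S(3,+3) = 1132.2161
Terminal payoffs V(N, j) = max(S_T - K, 0):
  V(3,-3) = 0.000000; V(3,-2) = 0.000000; V(3,-1) = 0.000000; V(3,+0) = 0.000000; V(3,+1) = 113.006133; V(3,+2) = 393.554452; V(3,+3) = 1012.926145
Backward induction: V(k, j) = exp(-r*dt) * [p_u * V(k+1, j+1) + p_m * V(k+1, j) + p_d * V(k+1, j-1)]
  V(2,-2) = exp(-r*dt) * [p_u*0.000000 + p_m*0.000000 + p_d*0.000000] = 0.000000
  V(2,-1) = exp(-r*dt) * [p_u*0.000000 + p_m*0.000000 + p_d*0.000000] = 0.000000
  V(2,+0) = exp(-r*dt) * [p_u*113.006133 + p_m*0.000000 + p_d*0.000000] = 13.963117
  V(2,+1) = exp(-r*dt) * [p_u*393.554452 + p_m*113.006133 + p_d*0.000000] = 120.626245
  V(2,+2) = exp(-r*dt) * [p_u*1012.926145 + p_m*393.554452 + p_d*113.006133] = 397.935052
  V(1,-1) = exp(-r*dt) * [p_u*13.963117 + p_m*0.000000 + p_d*0.000000] = 1.725292
  V(1,+0) = exp(-r*dt) * [p_u*120.626245 + p_m*13.963117 + p_d*0.000000] = 23.800833
  V(1,+1) = exp(-r*dt) * [p_u*397.935052 + p_m*120.626245 + p_d*13.963117] = 128.745228
  V(0,+0) = exp(-r*dt) * [p_u*128.745228 + p_m*23.800833 + p_d*1.725292] = 31.408249


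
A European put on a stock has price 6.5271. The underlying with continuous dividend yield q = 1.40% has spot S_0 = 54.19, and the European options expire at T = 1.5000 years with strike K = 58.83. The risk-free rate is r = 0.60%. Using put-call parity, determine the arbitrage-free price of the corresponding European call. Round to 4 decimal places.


Put-call parity: C - P = S_0 * exp(-qT) - K * exp(-rT).
S_0 * exp(-qT) = 54.1900 * 0.97921896 = 53.06387569
K * exp(-rT) = 58.8300 * 0.99104038 = 58.30290548
C = P + S*exp(-qT) - K*exp(-rT)
C = 6.5271 + 53.06387569 - 58.30290548 = 1.2881

Answer: Call price = 1.2881


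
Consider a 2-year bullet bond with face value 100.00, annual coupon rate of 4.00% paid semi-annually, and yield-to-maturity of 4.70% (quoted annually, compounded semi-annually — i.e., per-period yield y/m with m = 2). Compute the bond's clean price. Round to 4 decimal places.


Answer: Price = 98.6785

Derivation:
Coupon per period c = face * coupon_rate / m = 2.000000
Periods per year m = 2; per-period yield y/m = 0.023500
Number of cashflows N = 4
Cashflows (t years, CF_t, discount factor 1/(1+y/m)^(m*t), PV):
  t = 0.5000: CF_t = 2.000000, DF = 0.977040, PV = 1.954079
  t = 1.0000: CF_t = 2.000000, DF = 0.954606, PV = 1.909213
  t = 1.5000: CF_t = 2.000000, DF = 0.932688, PV = 1.865376
  t = 2.0000: CF_t = 102.000000, DF = 0.911273, PV = 92.949869
Price P = sum_t PV_t = 98.678537


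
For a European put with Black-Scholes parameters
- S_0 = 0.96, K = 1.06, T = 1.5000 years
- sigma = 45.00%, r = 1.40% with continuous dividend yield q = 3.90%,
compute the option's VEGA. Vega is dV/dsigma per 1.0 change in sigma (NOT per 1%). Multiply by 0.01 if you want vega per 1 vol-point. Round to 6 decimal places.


d1 = 0.0277320294; d2 = -0.5234031627
phi(d1) = 0.3987889035; exp(-qT) = 0.9431782404; exp(-rT) = 0.9792189646
Vega = S * exp(-qT) * phi(d1) * sqrt(T) = 0.9600 * 0.9431782404 * 0.3987889035 * 1.2247448714 = 0.442236

Answer: Vega = 0.442236


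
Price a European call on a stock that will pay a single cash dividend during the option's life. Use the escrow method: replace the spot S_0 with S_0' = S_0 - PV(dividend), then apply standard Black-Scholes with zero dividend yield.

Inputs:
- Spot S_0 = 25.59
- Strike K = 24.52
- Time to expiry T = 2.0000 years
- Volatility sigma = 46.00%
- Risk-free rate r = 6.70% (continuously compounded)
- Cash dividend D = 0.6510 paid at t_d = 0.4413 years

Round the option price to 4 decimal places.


Answer: Price = 7.8276

Derivation:
PV(D) = D * exp(-r * t_d) = 0.6510 * 0.97086573 = 0.63203359
S_0' = S_0 - PV(D) = 25.5900 - 0.63203359 = 24.95796641
d1 = (ln(S_0'/K) + (r + sigma^2/2)*T) / (sigma*sqrt(T)) = 0.55846672
d2 = d1 - sigma*sqrt(T) = -0.09207152
exp(-rT) = 0.87459006
N(d1) = 0.71173714; N(d2) = 0.46332061
C = S_0' * N(d1) - K * exp(-rT) * N(d2) = 24.95796641 * 0.71173714 - 24.5200 * 0.87459006 * 0.46332061 = 7.8276


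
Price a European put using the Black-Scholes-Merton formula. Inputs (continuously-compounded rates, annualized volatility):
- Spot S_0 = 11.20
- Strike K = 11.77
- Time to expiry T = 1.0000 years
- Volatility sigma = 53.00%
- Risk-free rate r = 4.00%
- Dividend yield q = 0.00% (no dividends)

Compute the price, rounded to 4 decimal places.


Answer: Price = 2.4067

Derivation:
d1 = (ln(S/K) + (r - q + 0.5*sigma^2) * T) / (sigma * sqrt(T)) = 0.24681105
d2 = d1 - sigma * sqrt(T) = -0.28318895
exp(-rT) = 0.96078944; exp(-qT) = 1.00000000
P = K * exp(-rT) * N(-d2) - S_0 * exp(-qT) * N(-d1)
N(-d1) = 0.40252723; N(-d2) = 0.61148400
P = 11.7700 * 0.96078944 * 0.61148400 - 11.2000 * 1.00000000 * 0.40252723 = 2.4067


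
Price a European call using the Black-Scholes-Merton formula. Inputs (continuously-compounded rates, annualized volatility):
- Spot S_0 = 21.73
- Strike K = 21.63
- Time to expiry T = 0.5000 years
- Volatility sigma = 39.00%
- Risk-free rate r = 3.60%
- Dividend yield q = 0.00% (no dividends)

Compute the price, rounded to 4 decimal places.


d1 = (ln(S/K) + (r - q + 0.5*sigma^2) * T) / (sigma * sqrt(T)) = 0.21988321
d2 = d1 - sigma * sqrt(T) = -0.05588844
exp(-rT) = 0.98216103; exp(-qT) = 1.00000000
C = S_0 * exp(-qT) * N(d1) - K * exp(-rT) * N(d2)
N(d1) = 0.58701894; N(d2) = 0.47771534
C = 21.7300 * 1.00000000 * 0.58701894 - 21.6300 * 0.98216103 * 0.47771534 = 2.6073

Answer: Price = 2.6073


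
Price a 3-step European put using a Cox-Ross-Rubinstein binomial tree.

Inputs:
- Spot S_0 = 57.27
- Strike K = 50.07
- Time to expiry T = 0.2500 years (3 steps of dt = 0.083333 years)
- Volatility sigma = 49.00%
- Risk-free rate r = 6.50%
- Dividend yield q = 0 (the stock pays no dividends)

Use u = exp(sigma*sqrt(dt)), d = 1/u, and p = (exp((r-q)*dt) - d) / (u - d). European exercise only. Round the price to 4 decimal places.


Answer: Price = V(0,0) = 1.8402

Derivation:
dt = T/N = 0.083333
u = exp(sigma*sqrt(dt)) = 1.151944; d = 1/u = 0.868098
p = (exp((r-q)*dt) - d) / (u - d) = 0.483831
Discount per step: exp(-r*dt) = 0.994598
Stock lattice S(k, i) with i counting down-moves:
  k=0: S(0,0) = 57.2700
  k=1: S(1,0) = 65.9718; S(1,1) = 49.7160
  k=2: S(2,0) = 75.9958; S(2,1) = 57.2700; S(2,2) = 43.1583
  k=3: S(3,0) = 87.5429; S(3,1) = 65.9718; S(3,2) = 49.7160; S(3,3) = 37.4656
Terminal payoffs V(N, i) = max(K - S_T, 0):
  V(3,0) = 0.000000; V(3,1) = 0.000000; V(3,2) = 0.354035; V(3,3) = 12.604351
Backward induction: V(k, i) = exp(-r*dt) * [p * V(k+1, i) + (1-p) * V(k+1, i+1)].
  V(2,0) = exp(-r*dt) * [p*0.000000 + (1-p)*0.000000] = 0.000000
  V(2,1) = exp(-r*dt) * [p*0.000000 + (1-p)*0.354035] = 0.181755
  V(2,2) = exp(-r*dt) * [p*0.354035 + (1-p)*12.604351] = 6.641197
  V(1,0) = exp(-r*dt) * [p*0.000000 + (1-p)*0.181755] = 0.093309
  V(1,1) = exp(-r*dt) * [p*0.181755 + (1-p)*6.641197] = 3.496925
  V(0,0) = exp(-r*dt) * [p*0.093309 + (1-p)*3.496925] = 1.840156


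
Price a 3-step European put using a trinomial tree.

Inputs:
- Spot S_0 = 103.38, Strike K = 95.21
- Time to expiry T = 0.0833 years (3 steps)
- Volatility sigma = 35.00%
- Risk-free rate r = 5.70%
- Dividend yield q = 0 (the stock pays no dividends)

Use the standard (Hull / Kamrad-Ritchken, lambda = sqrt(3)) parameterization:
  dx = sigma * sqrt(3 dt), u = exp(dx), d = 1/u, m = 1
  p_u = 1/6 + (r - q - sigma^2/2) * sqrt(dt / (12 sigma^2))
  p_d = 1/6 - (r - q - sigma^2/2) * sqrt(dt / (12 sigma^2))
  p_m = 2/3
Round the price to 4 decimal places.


Answer: Price = V(0,0) = 1.1016

Derivation:
dt = T/N = 0.027767; dx = sigma*sqrt(3*dt) = 0.101016
u = exp(dx) = 1.106294; d = 1/u = 0.903918
p_u = 0.166083, p_m = 0.666667, p_d = 0.167251
Discount per step: exp(-r*dt) = 0.998419
Stock lattice S(k, j) with j the centered position index:
  k=0: S(0,+0) = 103.3800
  k=1: S(1,-1) = 93.4471; S(1,+0) = 103.3800; S(1,+1) = 114.3687
  k=2: S(2,-2) = 84.4686; S(2,-1) = 93.4471; S(2,+0) = 103.3800; S(2,+1) = 114.3687; S(2,+2) = 126.5255
  k=3: S(3,-3) = 76.3527; S(3,-2) = 84.4686; S(3,-1) = 93.4471; S(3,+0) = 103.3800; S(3,+1) = 114.3687; S(3,+2) = 126.5255; S(3,+3) = 139.9744
Terminal payoffs V(N, j) = max(K - S_T, 0):
  V(3,-3) = 18.857311; V(3,-2) = 10.741444; V(3,-1) = 1.762906; V(3,+0) = 0.000000; V(3,+1) = 0.000000; V(3,+2) = 0.000000; V(3,+3) = 0.000000
Backward induction: V(k, j) = exp(-r*dt) * [p_u * V(k+1, j+1) + p_m * V(k+1, j) + p_d * V(k+1, j-1)]
  V(2,-2) = exp(-r*dt) * [p_u*1.762906 + p_m*10.741444 + p_d*18.857311] = 10.590875
  V(2,-1) = exp(-r*dt) * [p_u*0.000000 + p_m*1.762906 + p_d*10.741444] = 2.967086
  V(2,+0) = exp(-r*dt) * [p_u*0.000000 + p_m*0.000000 + p_d*1.762906] = 0.294381
  V(2,+1) = exp(-r*dt) * [p_u*0.000000 + p_m*0.000000 + p_d*0.000000] = 0.000000
  V(2,+2) = exp(-r*dt) * [p_u*0.000000 + p_m*0.000000 + p_d*0.000000] = 0.000000
  V(1,-1) = exp(-r*dt) * [p_u*0.294381 + p_m*2.967086 + p_d*10.590875] = 3.792274
  V(1,+0) = exp(-r*dt) * [p_u*0.000000 + p_m*0.294381 + p_d*2.967086] = 0.691406
  V(1,+1) = exp(-r*dt) * [p_u*0.000000 + p_m*0.000000 + p_d*0.294381] = 0.049158
  V(0,+0) = exp(-r*dt) * [p_u*0.049158 + p_m*0.691406 + p_d*3.792274] = 1.101618


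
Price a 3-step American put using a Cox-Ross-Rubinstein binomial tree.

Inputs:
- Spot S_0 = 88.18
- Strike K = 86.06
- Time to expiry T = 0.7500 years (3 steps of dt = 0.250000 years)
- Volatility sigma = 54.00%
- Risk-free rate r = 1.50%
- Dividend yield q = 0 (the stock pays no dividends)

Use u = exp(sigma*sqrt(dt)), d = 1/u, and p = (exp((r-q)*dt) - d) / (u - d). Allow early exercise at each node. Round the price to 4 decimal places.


dt = T/N = 0.250000
u = exp(sigma*sqrt(dt)) = 1.309964; d = 1/u = 0.763379
p = (exp((r-q)*dt) - d) / (u - d) = 0.439781
Discount per step: exp(-r*dt) = 0.996257
Stock lattice S(k, i) with i counting down-moves:
  k=0: S(0,0) = 88.1800
  k=1: S(1,0) = 115.5127; S(1,1) = 67.3148
  k=2: S(2,0) = 151.3175; S(2,1) = 88.1800; S(2,2) = 51.3867
  k=3: S(3,0) = 198.2205; S(3,1) = 115.5127; S(3,2) = 67.3148; S(3,3) = 39.2276
Terminal payoffs V(N, i) = max(K - S_T, 0):
  V(3,0) = 0.000000; V(3,1) = 0.000000; V(3,2) = 18.745196; V(3,3) = 46.832416
Backward induction: V(k, i) = exp(-r*dt) * [p * V(k+1, i) + (1-p) * V(k+1, i+1)]; then take max(V_cont, immediate exercise) for American.
  V(2,0) = exp(-r*dt) * [p*0.000000 + (1-p)*0.000000] = 0.000000; exercise = 0.000000; V(2,0) = max -> 0.000000
  V(2,1) = exp(-r*dt) * [p*0.000000 + (1-p)*18.745196] = 10.462113; exercise = 0.000000; V(2,1) = max -> 10.462113
  V(2,2) = exp(-r*dt) * [p*18.745196 + (1-p)*46.832416] = 34.351138; exercise = 34.673259; V(2,2) = max -> 34.673259
  V(1,0) = exp(-r*dt) * [p*0.000000 + (1-p)*10.462113] = 5.839139; exercise = 0.000000; V(1,0) = max -> 5.839139
  V(1,1) = exp(-r*dt) * [p*10.462113 + (1-p)*34.673259] = 23.935735; exercise = 18.745196; V(1,1) = max -> 23.935735
  V(0,0) = exp(-r*dt) * [p*5.839139 + (1-p)*23.935735] = 15.917398; exercise = 0.000000; V(0,0) = max -> 15.917398

Answer: Price = V(0,0) = 15.9174


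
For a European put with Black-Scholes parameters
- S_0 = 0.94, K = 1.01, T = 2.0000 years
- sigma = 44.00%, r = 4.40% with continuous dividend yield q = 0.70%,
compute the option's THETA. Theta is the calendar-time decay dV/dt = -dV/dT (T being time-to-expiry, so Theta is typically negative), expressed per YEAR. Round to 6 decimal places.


d1 = 0.3146211606; d2 = -0.3076328068
phi(d1) = 0.3796779937; exp(-qT) = 0.9860975443; exp(-rT) = 0.9157608767
Theta = -S*exp(-qT)*phi(d1)*sigma/(2*sqrt(T)) + r*K*exp(-rT)*N(-d2) - q*S*exp(-qT)*N(-d1)
N(-d1) = 0.3765246553; N(-d2) = 0.6208191231; sqrt(T) = 1.4142135624
Term 1 = -0.9400 * 0.9860975443 * 0.3796779937 * 0.4400 / (2 * 1.4142135624) = -0.0547483254
Term 2 = 0.0440 * 1.0100 * 0.9157608767 * 0.6208191231 = 0.0252651117
Term 3 = -0.0070 * 0.9400 * 0.9860975443 * 0.3765246553 = -0.0024430884
Theta = -0.0547483254 + (0.0252651117) + (-0.0024430884) = -0.031926

Answer: Theta = -0.031926


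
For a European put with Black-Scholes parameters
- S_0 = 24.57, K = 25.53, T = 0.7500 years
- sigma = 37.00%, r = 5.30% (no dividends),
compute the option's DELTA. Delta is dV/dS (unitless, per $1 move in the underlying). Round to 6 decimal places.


Answer: Delta = -0.434609

Derivation:
d1 = 0.1646523552; d2 = -0.1557770442
phi(d1) = 0.3935710249; exp(-qT) = 1.0000000000; exp(-rT) = 0.9610296665
N(-d1) = 0.4346088100
Delta = -exp(-qT) * N(-d1) = -1.0000000000 * 0.4346088100 = -0.434609


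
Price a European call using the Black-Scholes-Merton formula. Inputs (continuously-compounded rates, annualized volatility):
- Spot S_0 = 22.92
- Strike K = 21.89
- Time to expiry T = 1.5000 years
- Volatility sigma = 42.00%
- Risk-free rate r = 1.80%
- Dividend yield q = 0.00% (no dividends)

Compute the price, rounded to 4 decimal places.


Answer: Price = 5.3391

Derivation:
d1 = (ln(S/K) + (r - q + 0.5*sigma^2) * T) / (sigma * sqrt(T)) = 0.39907239
d2 = d1 - sigma * sqrt(T) = -0.11532046
exp(-rT) = 0.97336124; exp(-qT) = 1.00000000
C = S_0 * exp(-qT) * N(d1) - K * exp(-rT) * N(d2)
N(d1) = 0.65508007; N(d2) = 0.45409556
C = 22.9200 * 1.00000000 * 0.65508007 - 21.8900 * 0.97336124 * 0.45409556 = 5.3391


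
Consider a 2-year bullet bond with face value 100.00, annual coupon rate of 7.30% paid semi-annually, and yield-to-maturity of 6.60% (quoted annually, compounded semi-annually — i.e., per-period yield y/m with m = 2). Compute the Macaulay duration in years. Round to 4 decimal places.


Answer: Macaulay duration = 1.8976 years

Derivation:
Coupon per period c = face * coupon_rate / m = 3.650000
Periods per year m = 2; per-period yield y/m = 0.033000
Number of cashflows N = 4
Cashflows (t years, CF_t, discount factor 1/(1+y/m)^(m*t), PV):
  t = 0.5000: CF_t = 3.650000, DF = 0.968054, PV = 3.533398
  t = 1.0000: CF_t = 3.650000, DF = 0.937129, PV = 3.420521
  t = 1.5000: CF_t = 3.650000, DF = 0.907192, PV = 3.311249
  t = 2.0000: CF_t = 103.650000, DF = 0.878211, PV = 91.026537
Price P = sum_t PV_t = 101.291705
Macaulay numerator sum_t t * PV_t:
  t * PV_t at t = 0.5000: 1.766699
  t * PV_t at t = 1.0000: 3.420521
  t * PV_t at t = 1.5000: 4.966874
  t * PV_t at t = 2.0000: 182.053074
Macaulay duration D = (sum_t t * PV_t) / P = 192.207168 / 101.291705 = 1.897561


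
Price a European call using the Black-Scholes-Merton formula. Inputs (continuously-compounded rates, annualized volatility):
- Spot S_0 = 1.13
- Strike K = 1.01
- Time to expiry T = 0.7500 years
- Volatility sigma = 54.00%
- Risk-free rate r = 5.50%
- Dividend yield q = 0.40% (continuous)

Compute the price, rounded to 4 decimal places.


Answer: Price = 0.2822

Derivation:
d1 = (ln(S/K) + (r - q + 0.5*sigma^2) * T) / (sigma * sqrt(T)) = 0.55568317
d2 = d1 - sigma * sqrt(T) = 0.08802945
exp(-rT) = 0.95958920; exp(-qT) = 0.99700450
C = S_0 * exp(-qT) * N(d1) - K * exp(-rT) * N(d2)
N(d1) = 0.71078627; N(d2) = 0.53507337
C = 1.1300 * 0.99700450 * 0.71078627 - 1.0100 * 0.95958920 * 0.53507337 = 0.2822


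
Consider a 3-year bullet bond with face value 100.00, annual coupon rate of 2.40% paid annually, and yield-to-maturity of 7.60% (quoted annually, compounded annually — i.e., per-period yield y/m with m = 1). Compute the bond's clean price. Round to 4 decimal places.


Answer: Price = 86.5018

Derivation:
Coupon per period c = face * coupon_rate / m = 2.400000
Periods per year m = 1; per-period yield y/m = 0.076000
Number of cashflows N = 3
Cashflows (t years, CF_t, discount factor 1/(1+y/m)^(m*t), PV):
  t = 1.0000: CF_t = 2.400000, DF = 0.929368, PV = 2.230483
  t = 2.0000: CF_t = 2.400000, DF = 0.863725, PV = 2.072940
  t = 3.0000: CF_t = 102.400000, DF = 0.802718, PV = 82.198358
Price P = sum_t PV_t = 86.501781


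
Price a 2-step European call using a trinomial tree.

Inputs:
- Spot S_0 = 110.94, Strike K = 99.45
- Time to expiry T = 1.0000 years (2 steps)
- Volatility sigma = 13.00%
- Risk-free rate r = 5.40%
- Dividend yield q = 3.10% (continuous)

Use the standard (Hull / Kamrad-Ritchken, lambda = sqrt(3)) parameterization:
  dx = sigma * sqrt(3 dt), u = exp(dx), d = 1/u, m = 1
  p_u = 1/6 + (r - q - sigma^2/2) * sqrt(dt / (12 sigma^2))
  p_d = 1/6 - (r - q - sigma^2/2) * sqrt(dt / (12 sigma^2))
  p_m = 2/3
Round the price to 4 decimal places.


dt = T/N = 0.500000; dx = sigma*sqrt(3*dt) = 0.159217
u = exp(dx) = 1.172592; d = 1/u = 0.852811
p_u = 0.189513, p_m = 0.666667, p_d = 0.143820
Discount per step: exp(-r*dt) = 0.973361
Stock lattice S(k, j) with j the centered position index:
  k=0: S(0,+0) = 110.9400
  k=1: S(1,-1) = 94.6109; S(1,+0) = 110.9400; S(1,+1) = 130.0874
  k=2: S(2,-2) = 80.6853; S(2,-1) = 94.6109; S(2,+0) = 110.9400; S(2,+1) = 130.0874; S(2,+2) = 152.5394
Terminal payoffs V(N, j) = max(S_T - K, 0):
  V(2,-2) = 0.000000; V(2,-1) = 0.000000; V(2,+0) = 11.490000; V(2,+1) = 30.637376; V(2,+2) = 53.089439
Backward induction: V(k, j) = exp(-r*dt) * [p_u * V(k+1, j+1) + p_m * V(k+1, j) + p_d * V(k+1, j-1)]
  V(1,-1) = exp(-r*dt) * [p_u*11.490000 + p_m*0.000000 + p_d*0.000000] = 2.119497
  V(1,+0) = exp(-r*dt) * [p_u*30.637376 + p_m*11.490000 + p_d*0.000000] = 13.107455
  V(1,+1) = exp(-r*dt) * [p_u*53.089439 + p_m*30.637376 + p_d*11.490000] = 31.282415
  V(0,+0) = exp(-r*dt) * [p_u*31.282415 + p_m*13.107455 + p_d*2.119497] = 14.572727

Answer: Price = V(0,0) = 14.5727


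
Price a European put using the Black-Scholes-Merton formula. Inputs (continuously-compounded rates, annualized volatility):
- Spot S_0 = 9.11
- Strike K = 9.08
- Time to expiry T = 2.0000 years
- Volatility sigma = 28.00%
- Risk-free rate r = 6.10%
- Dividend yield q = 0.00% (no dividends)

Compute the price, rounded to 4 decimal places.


d1 = (ln(S/K) + (r - q + 0.5*sigma^2) * T) / (sigma * sqrt(T)) = 0.51441644
d2 = d1 - sigma * sqrt(T) = 0.11843664
exp(-rT) = 0.88514837; exp(-qT) = 1.00000000
P = K * exp(-rT) * N(-d2) - S_0 * exp(-qT) * N(-d1)
N(-d1) = 0.30348043; N(-d2) = 0.45286085
P = 9.0800 * 0.88514837 * 0.45286085 - 9.1100 * 1.00000000 * 0.30348043 = 0.8750

Answer: Price = 0.8750


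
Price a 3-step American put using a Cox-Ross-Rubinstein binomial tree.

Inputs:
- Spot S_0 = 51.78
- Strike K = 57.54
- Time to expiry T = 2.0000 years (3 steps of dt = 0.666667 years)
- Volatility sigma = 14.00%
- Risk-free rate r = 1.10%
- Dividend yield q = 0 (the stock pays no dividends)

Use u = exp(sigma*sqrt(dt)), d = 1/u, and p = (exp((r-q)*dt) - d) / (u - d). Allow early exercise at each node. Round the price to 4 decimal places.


dt = T/N = 0.666667
u = exp(sigma*sqrt(dt)) = 1.121099; d = 1/u = 0.891982
p = (exp((r-q)*dt) - d) / (u - d) = 0.503578
Discount per step: exp(-r*dt) = 0.992693
Stock lattice S(k, i) with i counting down-moves:
  k=0: S(0,0) = 51.7800
  k=1: S(1,0) = 58.0505; S(1,1) = 46.1868
  k=2: S(2,0) = 65.0804; S(2,1) = 51.7800; S(2,2) = 41.1978
  k=3: S(3,0) = 72.9615; S(3,1) = 58.0505; S(3,2) = 46.1868; S(3,3) = 36.7477
Terminal payoffs V(N, i) = max(K - S_T, 0):
  V(3,0) = 0.000000; V(3,1) = 0.000000; V(3,2) = 11.353181; V(3,3) = 20.792308
Backward induction: V(k, i) = exp(-r*dt) * [p * V(k+1, i) + (1-p) * V(k+1, i+1)]; then take max(V_cont, immediate exercise) for American.
  V(2,0) = exp(-r*dt) * [p*0.000000 + (1-p)*0.000000] = 0.000000; exercise = 0.000000; V(2,0) = max -> 0.000000
  V(2,1) = exp(-r*dt) * [p*0.000000 + (1-p)*11.353181] = 5.594787; exercise = 5.760000; V(2,1) = max -> 5.760000
  V(2,2) = exp(-r*dt) * [p*11.353181 + (1-p)*20.792308] = 15.921780; exercise = 16.342197; V(2,2) = max -> 16.342197
  V(1,0) = exp(-r*dt) * [p*0.000000 + (1-p)*5.760000] = 2.838497; exercise = 0.000000; V(1,0) = max -> 2.838497
  V(1,1) = exp(-r*dt) * [p*5.760000 + (1-p)*16.342197] = 10.932764; exercise = 11.353181; V(1,1) = max -> 11.353181
  V(0,0) = exp(-r*dt) * [p*2.838497 + (1-p)*11.353181] = 7.013748; exercise = 5.760000; V(0,0) = max -> 7.013748

Answer: Price = V(0,0) = 7.0137


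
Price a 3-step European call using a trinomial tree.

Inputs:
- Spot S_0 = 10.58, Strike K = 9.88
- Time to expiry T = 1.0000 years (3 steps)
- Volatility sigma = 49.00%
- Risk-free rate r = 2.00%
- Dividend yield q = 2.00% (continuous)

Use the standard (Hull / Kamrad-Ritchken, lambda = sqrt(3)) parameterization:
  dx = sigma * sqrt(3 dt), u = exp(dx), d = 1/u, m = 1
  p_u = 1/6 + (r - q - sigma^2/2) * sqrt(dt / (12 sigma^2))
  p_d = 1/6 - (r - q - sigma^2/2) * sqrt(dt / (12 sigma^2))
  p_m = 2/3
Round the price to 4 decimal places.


Answer: Price = V(0,0) = 2.2006

Derivation:
dt = T/N = 0.333333; dx = sigma*sqrt(3*dt) = 0.490000
u = exp(dx) = 1.632316; d = 1/u = 0.612626
p_u = 0.125833, p_m = 0.666667, p_d = 0.207500
Discount per step: exp(-r*dt) = 0.993356
Stock lattice S(k, j) with j the centered position index:
  k=0: S(0,+0) = 10.5800
  k=1: S(1,-1) = 6.4816; S(1,+0) = 10.5800; S(1,+1) = 17.2699
  k=2: S(2,-2) = 3.9708; S(2,-1) = 6.4816; S(2,+0) = 10.5800; S(2,+1) = 17.2699; S(2,+2) = 28.1899
  k=3: S(3,-3) = 2.4326; S(3,-2) = 3.9708; S(3,-1) = 6.4816; S(3,+0) = 10.5800; S(3,+1) = 17.2699; S(3,+2) = 28.1899; S(3,+3) = 46.0149
Terminal payoffs V(N, j) = max(S_T - K, 0):
  V(3,-3) = 0.000000; V(3,-2) = 0.000000; V(3,-1) = 0.000000; V(3,+0) = 0.700000; V(3,+1) = 7.389906; V(3,+2) = 18.309947; V(3,+3) = 36.134908
Backward induction: V(k, j) = exp(-r*dt) * [p_u * V(k+1, j+1) + p_m * V(k+1, j) + p_d * V(k+1, j-1)]
  V(2,-2) = exp(-r*dt) * [p_u*0.000000 + p_m*0.000000 + p_d*0.000000] = 0.000000
  V(2,-1) = exp(-r*dt) * [p_u*0.700000 + p_m*0.000000 + p_d*0.000000] = 0.087498
  V(2,+0) = exp(-r*dt) * [p_u*7.389906 + p_m*0.700000 + p_d*0.000000] = 1.387284
  V(2,+1) = exp(-r*dt) * [p_u*18.309947 + p_m*7.389906 + p_d*0.700000] = 7.326847
  V(2,+2) = exp(-r*dt) * [p_u*36.134908 + p_m*18.309947 + p_d*7.389906] = 18.165505
  V(1,-1) = exp(-r*dt) * [p_u*1.387284 + p_m*0.087498 + p_d*0.000000] = 0.231351
  V(1,+0) = exp(-r*dt) * [p_u*7.326847 + p_m*1.387284 + p_d*0.087498] = 1.852581
  V(1,+1) = exp(-r*dt) * [p_u*18.165505 + p_m*7.326847 + p_d*1.387284] = 7.408695
  V(0,+0) = exp(-r*dt) * [p_u*7.408695 + p_m*1.852581 + p_d*0.231351] = 2.200601


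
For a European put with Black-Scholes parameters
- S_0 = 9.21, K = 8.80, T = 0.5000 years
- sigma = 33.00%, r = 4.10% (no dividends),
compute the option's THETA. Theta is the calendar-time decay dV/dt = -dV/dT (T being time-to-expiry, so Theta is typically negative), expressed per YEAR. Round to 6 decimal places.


Answer: Theta = -0.638163

Derivation:
d1 = 0.3996787321; d2 = 0.1663334943
phi(d1) = 0.3683174497; exp(-qT) = 1.0000000000; exp(-rT) = 0.9797086965
Theta = -S*exp(-qT)*phi(d1)*sigma/(2*sqrt(T)) + r*K*exp(-rT)*N(-d2) - q*S*exp(-qT)*N(-d1)
N(-d1) = 0.3446965794; N(-d2) = 0.4339472543; sqrt(T) = 0.7071067812
Term 1 = -9.2100 * 1.0000000000 * 0.3683174497 * 0.3300 / (2 * 0.7071067812) = -0.7915545817
Term 2 = 0.0410 * 8.8000 * 0.9797086965 * 0.4339472543 = 0.1533911971
Term 3 = 0 (no dividend yield, q = 0)
Theta = -0.7915545817 + (0.1533911971) + (0.0000000000) = -0.638163


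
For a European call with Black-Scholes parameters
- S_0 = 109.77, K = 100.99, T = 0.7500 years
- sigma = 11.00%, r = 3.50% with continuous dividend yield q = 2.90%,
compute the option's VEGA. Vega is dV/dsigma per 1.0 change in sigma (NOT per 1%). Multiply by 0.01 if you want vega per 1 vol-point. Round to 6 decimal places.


Answer: Vega = 23.183120

Derivation:
d1 = 0.9699827328; d2 = 0.8747199384
phi(d1) = 0.2492318268; exp(-qT) = 0.9784848257; exp(-rT) = 0.9740915363
Vega = S * exp(-qT) * phi(d1) * sqrt(T) = 109.7700 * 0.9784848257 * 0.2492318268 * 0.8660254038 = 23.183120


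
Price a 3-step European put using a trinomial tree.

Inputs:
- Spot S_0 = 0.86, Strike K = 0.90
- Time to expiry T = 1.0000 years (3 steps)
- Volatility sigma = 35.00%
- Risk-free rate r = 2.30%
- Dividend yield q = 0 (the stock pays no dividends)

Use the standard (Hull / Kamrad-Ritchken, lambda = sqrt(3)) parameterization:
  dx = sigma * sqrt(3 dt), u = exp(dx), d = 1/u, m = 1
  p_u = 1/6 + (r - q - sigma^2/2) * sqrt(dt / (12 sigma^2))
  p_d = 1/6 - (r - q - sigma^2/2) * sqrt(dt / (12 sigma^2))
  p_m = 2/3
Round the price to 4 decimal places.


dt = T/N = 0.333333; dx = sigma*sqrt(3*dt) = 0.350000
u = exp(dx) = 1.419068; d = 1/u = 0.704688
p_u = 0.148452, p_m = 0.666667, p_d = 0.184881
Discount per step: exp(-r*dt) = 0.992363
Stock lattice S(k, j) with j the centered position index:
  k=0: S(0,+0) = 0.8600
  k=1: S(1,-1) = 0.6060; S(1,+0) = 0.8600; S(1,+1) = 1.2204
  k=2: S(2,-2) = 0.4271; S(2,-1) = 0.6060; S(2,+0) = 0.8600; S(2,+1) = 1.2204; S(2,+2) = 1.7318
  k=3: S(3,-3) = 0.3009; S(3,-2) = 0.4271; S(3,-1) = 0.6060; S(3,+0) = 0.8600; S(3,+1) = 1.2204; S(3,+2) = 1.7318; S(3,+3) = 2.4576
Terminal payoffs V(N, j) = max(K - S_T, 0):
  V(3,-3) = 0.599054; V(3,-2) = 0.472937; V(3,-1) = 0.293968; V(3,+0) = 0.040000; V(3,+1) = 0.000000; V(3,+2) = 0.000000; V(3,+3) = 0.000000
Backward induction: V(k, j) = exp(-r*dt) * [p_u * V(k+1, j+1) + p_m * V(k+1, j) + p_d * V(k+1, j-1)]
  V(2,-2) = exp(-r*dt) * [p_u*0.293968 + p_m*0.472937 + p_d*0.599054] = 0.466098
  V(2,-1) = exp(-r*dt) * [p_u*0.040000 + p_m*0.293968 + p_d*0.472937] = 0.287144
  V(2,+0) = exp(-r*dt) * [p_u*0.000000 + p_m*0.040000 + p_d*0.293968] = 0.080397
  V(2,+1) = exp(-r*dt) * [p_u*0.000000 + p_m*0.000000 + p_d*0.040000] = 0.007339
  V(2,+2) = exp(-r*dt) * [p_u*0.000000 + p_m*0.000000 + p_d*0.000000] = 0.000000
  V(1,-1) = exp(-r*dt) * [p_u*0.080397 + p_m*0.287144 + p_d*0.466098] = 0.287326
  V(1,+0) = exp(-r*dt) * [p_u*0.007339 + p_m*0.080397 + p_d*0.287144] = 0.106952
  V(1,+1) = exp(-r*dt) * [p_u*0.000000 + p_m*0.007339 + p_d*0.080397] = 0.019606
  V(0,+0) = exp(-r*dt) * [p_u*0.019606 + p_m*0.106952 + p_d*0.287326] = 0.126360

Answer: Price = V(0,0) = 0.1264


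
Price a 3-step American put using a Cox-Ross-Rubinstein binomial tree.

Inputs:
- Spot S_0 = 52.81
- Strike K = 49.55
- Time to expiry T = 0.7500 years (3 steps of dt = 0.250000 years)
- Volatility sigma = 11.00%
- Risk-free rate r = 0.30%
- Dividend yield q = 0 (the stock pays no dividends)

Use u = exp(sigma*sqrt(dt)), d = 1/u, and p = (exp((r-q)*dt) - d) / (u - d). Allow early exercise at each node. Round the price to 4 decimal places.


Answer: Price = V(0,0) = 0.6203

Derivation:
dt = T/N = 0.250000
u = exp(sigma*sqrt(dt)) = 1.056541; d = 1/u = 0.946485
p = (exp((r-q)*dt) - d) / (u - d) = 0.493071
Discount per step: exp(-r*dt) = 0.999250
Stock lattice S(k, i) with i counting down-moves:
  k=0: S(0,0) = 52.8100
  k=1: S(1,0) = 55.7959; S(1,1) = 49.9839
  k=2: S(2,0) = 58.9506; S(2,1) = 52.8100; S(2,2) = 47.3090
  k=3: S(3,0) = 62.2838; S(3,1) = 55.7959; S(3,2) = 49.9839; S(3,3) = 44.7773
Terminal payoffs V(N, i) = max(K - S_T, 0):
  V(3,0) = 0.000000; V(3,1) = 0.000000; V(3,2) = 0.000000; V(3,3) = 4.772733
Backward induction: V(k, i) = exp(-r*dt) * [p * V(k+1, i) + (1-p) * V(k+1, i+1)]; then take max(V_cont, immediate exercise) for American.
  V(2,0) = exp(-r*dt) * [p*0.000000 + (1-p)*0.000000] = 0.000000; exercise = 0.000000; V(2,0) = max -> 0.000000
  V(2,1) = exp(-r*dt) * [p*0.000000 + (1-p)*0.000000] = 0.000000; exercise = 0.000000; V(2,1) = max -> 0.000000
  V(2,2) = exp(-r*dt) * [p*0.000000 + (1-p)*4.772733] = 2.417624; exercise = 2.240999; V(2,2) = max -> 2.417624
  V(1,0) = exp(-r*dt) * [p*0.000000 + (1-p)*0.000000] = 0.000000; exercise = 0.000000; V(1,0) = max -> 0.000000
  V(1,1) = exp(-r*dt) * [p*0.000000 + (1-p)*2.417624] = 1.224646; exercise = 0.000000; V(1,1) = max -> 1.224646
  V(0,0) = exp(-r*dt) * [p*0.000000 + (1-p)*1.224646] = 0.620343; exercise = 0.000000; V(0,0) = max -> 0.620343


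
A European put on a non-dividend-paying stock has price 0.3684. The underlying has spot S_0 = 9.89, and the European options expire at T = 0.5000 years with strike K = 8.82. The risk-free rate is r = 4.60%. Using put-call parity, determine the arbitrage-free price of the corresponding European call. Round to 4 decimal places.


Answer: Call price = 1.6389

Derivation:
Put-call parity: C - P = S_0 * exp(-qT) - K * exp(-rT).
S_0 * exp(-qT) = 9.8900 * 1.00000000 = 9.89000000
K * exp(-rT) = 8.8200 * 0.97726248 = 8.61945511
C = P + S*exp(-qT) - K*exp(-rT)
C = 0.3684 + 9.89000000 - 8.61945511 = 1.6389


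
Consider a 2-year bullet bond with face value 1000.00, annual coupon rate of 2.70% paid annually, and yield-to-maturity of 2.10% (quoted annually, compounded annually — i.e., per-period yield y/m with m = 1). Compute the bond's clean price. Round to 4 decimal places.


Answer: Price = 1011.6323

Derivation:
Coupon per period c = face * coupon_rate / m = 27.000000
Periods per year m = 1; per-period yield y/m = 0.021000
Number of cashflows N = 2
Cashflows (t years, CF_t, discount factor 1/(1+y/m)^(m*t), PV):
  t = 1.0000: CF_t = 27.000000, DF = 0.979432, PV = 26.444662
  t = 2.0000: CF_t = 1027.000000, DF = 0.959287, PV = 985.187651
Price P = sum_t PV_t = 1011.632313


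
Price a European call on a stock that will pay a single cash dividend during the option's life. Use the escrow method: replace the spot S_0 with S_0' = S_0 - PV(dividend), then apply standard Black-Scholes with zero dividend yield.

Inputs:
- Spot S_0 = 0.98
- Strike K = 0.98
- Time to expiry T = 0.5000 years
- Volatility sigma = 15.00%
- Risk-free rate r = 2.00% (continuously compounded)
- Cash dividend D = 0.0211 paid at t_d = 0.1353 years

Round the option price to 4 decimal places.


Answer: Price = 0.0354

Derivation:
PV(D) = D * exp(-r * t_d) = 0.0211 * 0.99729766 = 0.02104298
S_0' = S_0 - PV(D) = 0.9800 - 0.02104298 = 0.95895702
d1 = (ln(S_0'/K) + (r + sigma^2/2)*T) / (sigma*sqrt(T)) = -0.05733520
d2 = d1 - sigma*sqrt(T) = -0.16340121
exp(-rT) = 0.99004983
N(d1) = 0.47713909; N(d2) = 0.43510127
C = S_0' * N(d1) - K * exp(-rT) * N(d2) = 0.95895702 * 0.47713909 - 0.9800 * 0.99004983 * 0.43510127 = 0.0354


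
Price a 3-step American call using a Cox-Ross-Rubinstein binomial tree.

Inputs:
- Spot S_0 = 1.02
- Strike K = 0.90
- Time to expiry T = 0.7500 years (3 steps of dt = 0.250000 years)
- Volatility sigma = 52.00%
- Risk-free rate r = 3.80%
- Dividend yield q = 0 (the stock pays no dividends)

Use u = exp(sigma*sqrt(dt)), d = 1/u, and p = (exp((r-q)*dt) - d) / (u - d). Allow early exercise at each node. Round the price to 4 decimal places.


dt = T/N = 0.250000
u = exp(sigma*sqrt(dt)) = 1.296930; d = 1/u = 0.771052
p = (exp((r-q)*dt) - d) / (u - d) = 0.453515
Discount per step: exp(-r*dt) = 0.990545
Stock lattice S(k, i) with i counting down-moves:
  k=0: S(0,0) = 1.0200
  k=1: S(1,0) = 1.3229; S(1,1) = 0.7865
  k=2: S(2,0) = 1.7157; S(2,1) = 1.0200; S(2,2) = 0.6064
  k=3: S(3,0) = 2.2251; S(3,1) = 1.3229; S(3,2) = 0.7865; S(3,3) = 0.4676
Terminal payoffs V(N, i) = max(S_T - K, 0):
  V(3,0) = 1.325102; V(3,1) = 0.422869; V(3,2) = 0.000000; V(3,3) = 0.000000
Backward induction: V(k, i) = exp(-r*dt) * [p * V(k+1, i) + (1-p) * V(k+1, i+1)]; then take max(V_cont, immediate exercise) for American.
  V(2,0) = exp(-r*dt) * [p*1.325102 + (1-p)*0.422869] = 0.824178; exercise = 0.815668; V(2,0) = max -> 0.824178
  V(2,1) = exp(-r*dt) * [p*0.422869 + (1-p)*0.000000] = 0.189964; exercise = 0.120000; V(2,1) = max -> 0.189964
  V(2,2) = exp(-r*dt) * [p*0.000000 + (1-p)*0.000000] = 0.000000; exercise = 0.000000; V(2,2) = max -> 0.000000
  V(1,0) = exp(-r*dt) * [p*0.824178 + (1-p)*0.189964] = 0.473074; exercise = 0.422869; V(1,0) = max -> 0.473074
  V(1,1) = exp(-r*dt) * [p*0.189964 + (1-p)*0.000000] = 0.085337; exercise = 0.000000; V(1,1) = max -> 0.085337
  V(0,0) = exp(-r*dt) * [p*0.473074 + (1-p)*0.085337] = 0.258712; exercise = 0.120000; V(0,0) = max -> 0.258712

Answer: Price = V(0,0) = 0.2587


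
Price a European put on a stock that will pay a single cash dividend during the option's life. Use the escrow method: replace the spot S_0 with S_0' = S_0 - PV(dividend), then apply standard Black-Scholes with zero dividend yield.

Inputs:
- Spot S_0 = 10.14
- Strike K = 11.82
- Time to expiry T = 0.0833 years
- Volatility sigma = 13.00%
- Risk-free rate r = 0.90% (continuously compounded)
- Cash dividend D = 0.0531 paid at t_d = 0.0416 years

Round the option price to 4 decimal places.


PV(D) = D * exp(-r * t_d) = 0.0531 * 0.99962567 = 0.05308012
S_0' = S_0 - PV(D) = 10.1400 - 0.05308012 = 10.08691988
d1 = (ln(S_0'/K) + (r + sigma^2/2)*T) / (sigma*sqrt(T)) = -4.18706851
d2 = d1 - sigma*sqrt(T) = -4.22458877
exp(-rT) = 0.99925058
N(-d1) = 0.99998587; N(-d2) = 0.99998803
P = K * exp(-rT) * N(-d2) - S_0' * N(-d1) = 11.8200 * 0.99925058 * 0.99998803 - 10.08691988 * 0.99998587 = 1.7242

Answer: Price = 1.7242
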